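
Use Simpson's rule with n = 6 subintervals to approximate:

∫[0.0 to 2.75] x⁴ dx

f(x) = x⁴
a = 0.0, b = 2.75, n = 6
h = (b - a)/n = 0.458333

Simpson's rule: (h/3)[f(x₀) + 4f(x₁) + 2f(x₂) + ... + f(xₙ)]

x_0 = 0.0000, f(x_0) = 0.000000, coefficient = 1
x_1 = 0.4583, f(x_1) = 0.044129, coefficient = 4
x_2 = 0.9167, f(x_2) = 0.706067, coefficient = 2
x_3 = 1.3750, f(x_3) = 3.574463, coefficient = 4
x_4 = 1.8333, f(x_4) = 11.297068, coefficient = 2
x_5 = 2.2917, f(x_5) = 27.580732, coefficient = 4
x_6 = 2.7500, f(x_6) = 57.191406, coefficient = 1

I ≈ (0.458333/3) × 205.994973 = 31.471454
Exact value: 31.455273
Error: 0.016181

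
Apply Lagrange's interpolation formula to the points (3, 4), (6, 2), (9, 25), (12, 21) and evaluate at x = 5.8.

Lagrange interpolation formula:
P(x) = Σ yᵢ × Lᵢ(x)
where Lᵢ(x) = Π_{j≠i} (x - xⱼ)/(xᵢ - xⱼ)

L_0(5.8) = (5.8 - 6)/(3 - 6) × (5.8 - 9)/(3 - 9) × (5.8 - 12)/(3 - 12) = 0.024494
L_1(5.8) = (5.8 - 3)/(6 - 3) × (5.8 - 9)/(6 - 9) × (5.8 - 12)/(6 - 12) = 1.028741
L_2(5.8) = (5.8 - 3)/(9 - 3) × (5.8 - 6)/(9 - 6) × (5.8 - 12)/(9 - 12) = -0.064296
L_3(5.8) = (5.8 - 3)/(12 - 3) × (5.8 - 6)/(12 - 6) × (5.8 - 9)/(12 - 9) = 0.011062

P(5.8) = 4×L_0(5.8) + 2×L_1(5.8) + 25×L_2(5.8) + 21×L_3(5.8)
P(5.8) = 0.780346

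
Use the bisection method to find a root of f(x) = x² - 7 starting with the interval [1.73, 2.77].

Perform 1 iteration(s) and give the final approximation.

f(x) = x² - 7
Initial interval: [1.73, 2.77]

Iteration 1:
  c_1 = (1.730000 + 2.770000)/2 = 2.250000
  f(c_1) = f(2.250000) = -1.937500
  f(a) × f(c) ≥ 0, new interval: [2.250000, 2.770000]

After 1 iteration(s), the approximation is c_1 = 2.250000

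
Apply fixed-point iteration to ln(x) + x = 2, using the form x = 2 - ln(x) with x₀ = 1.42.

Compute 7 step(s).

Equation: ln(x) + x = 2
Fixed-point form: x = 2 - ln(x)
x₀ = 1.42

x_1 = g(1.420000) = 1.649343
x_2 = g(1.649343) = 1.499623
x_3 = g(1.499623) = 1.594786
x_4 = g(1.594786) = 1.533260
x_5 = g(1.533260) = 1.572604
x_6 = g(1.572604) = 1.547267
x_7 = g(1.547267) = 1.563510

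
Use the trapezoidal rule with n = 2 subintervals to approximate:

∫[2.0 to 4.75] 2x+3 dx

f(x) = 2x+3
a = 2.0, b = 4.75, n = 2
h = (b - a)/n = 1.375000

Trapezoidal rule: (h/2)[f(x₀) + 2f(x₁) + 2f(x₂) + ... + f(xₙ)]

x_0 = 2.0000, f(x_0) = 7.000000, coefficient = 1
x_1 = 3.3750, f(x_1) = 9.750000, coefficient = 2
x_2 = 4.7500, f(x_2) = 12.500000, coefficient = 1

I ≈ (1.375000/2) × 39.000000 = 26.812500
Exact value: 26.812500
Error: 0.000000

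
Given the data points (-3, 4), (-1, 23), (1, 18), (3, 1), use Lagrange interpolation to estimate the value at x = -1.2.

Lagrange interpolation formula:
P(x) = Σ yᵢ × Lᵢ(x)
where Lᵢ(x) = Π_{j≠i} (x - xⱼ)/(xᵢ - xⱼ)

L_0(-1.2) = (-1.2 - (-1))/(-3 - (-1)) × (-1.2 - 1)/(-3 - 1) × (-1.2 - 3)/(-3 - 3) = 0.038500
L_1(-1.2) = (-1.2 - (-3))/(-1 - (-3)) × (-1.2 - 1)/(-1 - 1) × (-1.2 - 3)/(-1 - 3) = 1.039500
L_2(-1.2) = (-1.2 - (-3))/(1 - (-3)) × (-1.2 - (-1))/(1 - (-1)) × (-1.2 - 3)/(1 - 3) = -0.094500
L_3(-1.2) = (-1.2 - (-3))/(3 - (-3)) × (-1.2 - (-1))/(3 - (-1)) × (-1.2 - 1)/(3 - 1) = 0.016500

P(-1.2) = 4×L_0(-1.2) + 23×L_1(-1.2) + 18×L_2(-1.2) + 1×L_3(-1.2)
P(-1.2) = 22.378000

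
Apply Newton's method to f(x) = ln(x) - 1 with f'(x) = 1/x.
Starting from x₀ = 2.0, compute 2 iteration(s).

f(x) = ln(x) - 1
f'(x) = 1/x
x₀ = 2.0

Newton-Raphson formula: x_{n+1} = x_n - f(x_n)/f'(x_n)

Iteration 1:
  f(2.000000) = -0.306853
  f'(2.000000) = 0.500000
  x_1 = 2.000000 - (-0.306853)/0.500000 = 2.613706
Iteration 2:
  f(2.613706) = -0.039231
  f'(2.613706) = 0.382599
  x_2 = 2.613706 - (-0.039231)/0.382599 = 2.716244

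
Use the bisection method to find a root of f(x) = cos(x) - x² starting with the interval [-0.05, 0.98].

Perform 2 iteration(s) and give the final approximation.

f(x) = cos(x) - x²
Initial interval: [-0.05, 0.98]

Iteration 1:
  c_1 = (-0.050000 + 0.980000)/2 = 0.465000
  f(c_1) = f(0.465000) = 0.677597
  f(a) × f(c) ≥ 0, new interval: [0.465000, 0.980000]
Iteration 2:
  c_2 = (0.465000 + 0.980000)/2 = 0.722500
  f(c_2) = f(0.722500) = 0.228149
  f(a) × f(c) ≥ 0, new interval: [0.722500, 0.980000]

After 2 iteration(s), the approximation is c_2 = 0.722500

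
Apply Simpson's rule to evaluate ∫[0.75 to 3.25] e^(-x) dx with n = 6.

f(x) = e^(-x)
a = 0.75, b = 3.25, n = 6
h = (b - a)/n = 0.416667

Simpson's rule: (h/3)[f(x₀) + 4f(x₁) + 2f(x₂) + ... + f(xₙ)]

x_0 = 0.7500, f(x_0) = 0.472367, coefficient = 1
x_1 = 1.1667, f(x_1) = 0.311403, coefficient = 4
x_2 = 1.5833, f(x_2) = 0.205290, coefficient = 2
x_3 = 2.0000, f(x_3) = 0.135335, coefficient = 4
x_4 = 2.4167, f(x_4) = 0.089219, coefficient = 2
x_5 = 2.8333, f(x_5) = 0.058816, coefficient = 4
x_6 = 3.2500, f(x_6) = 0.038774, coefficient = 1

I ≈ (0.416667/3) × 3.122377 = 0.433663
Exact value: 0.433592
Error: 0.000071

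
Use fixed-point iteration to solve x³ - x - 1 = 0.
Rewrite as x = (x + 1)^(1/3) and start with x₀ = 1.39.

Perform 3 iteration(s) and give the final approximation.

Equation: x³ - x - 1 = 0
Fixed-point form: x = (x + 1)^(1/3)
x₀ = 1.39

x_1 = g(1.390000) = 1.337004
x_2 = g(1.337004) = 1.327048
x_3 = g(1.327048) = 1.325160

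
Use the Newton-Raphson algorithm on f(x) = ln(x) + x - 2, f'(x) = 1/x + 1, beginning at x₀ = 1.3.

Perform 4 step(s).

f(x) = ln(x) + x - 2
f'(x) = 1/x + 1
x₀ = 1.3

Newton-Raphson formula: x_{n+1} = x_n - f(x_n)/f'(x_n)

Iteration 1:
  f(1.300000) = -0.437636
  f'(1.300000) = 1.769231
  x_1 = 1.300000 - (-0.437636)/1.769231 = 1.547359
Iteration 2:
  f(1.547359) = -0.016091
  f'(1.547359) = 1.646262
  x_2 = 1.547359 - (-0.016091)/1.646262 = 1.557134
Iteration 3:
  f(1.557134) = -0.000020
  f'(1.557134) = 1.642206
  x_3 = 1.557134 - (-0.000020)/1.642206 = 1.557146
Iteration 4:
  f(1.557146) = 0.000000
  f'(1.557146) = 1.642201
  x_4 = 1.557146 - 0.000000/1.642201 = 1.557146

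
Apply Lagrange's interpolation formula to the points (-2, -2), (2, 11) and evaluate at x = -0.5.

Lagrange interpolation formula:
P(x) = Σ yᵢ × Lᵢ(x)
where Lᵢ(x) = Π_{j≠i} (x - xⱼ)/(xᵢ - xⱼ)

L_0(-0.5) = (-0.5 - 2)/(-2 - 2) = 0.625000
L_1(-0.5) = (-0.5 - (-2))/(2 - (-2)) = 0.375000

P(-0.5) = (-2)×L_0(-0.5) + 11×L_1(-0.5)
P(-0.5) = 2.875000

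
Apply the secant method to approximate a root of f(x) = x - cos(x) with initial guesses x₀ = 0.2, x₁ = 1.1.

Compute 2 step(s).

f(x) = x - cos(x)
x₀ = 0.2, x₁ = 1.1

Secant formula: x_{n+1} = x_n - f(x_n)(x_n - x_{n-1})/(f(x_n) - f(x_{n-1}))

Iteration 1:
  f(0.200000) = -0.780067
  f(1.100000) = 0.646404
  x_2 = 1.100000 - 0.646404×(1.100000 - 0.200000)/(0.646404 - (-0.780067))
       = 0.692166
Iteration 2:
  f(1.100000) = 0.646404
  f(0.692166) = -0.077700
  x_3 = 0.692166 - (-0.077700)×(0.692166 - 1.100000)/(-0.077700 - 0.646404)
       = 0.735928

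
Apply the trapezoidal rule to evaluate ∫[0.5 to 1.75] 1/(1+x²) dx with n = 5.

f(x) = 1/(1+x²)
a = 0.5, b = 1.75, n = 5
h = (b - a)/n = 0.250000

Trapezoidal rule: (h/2)[f(x₀) + 2f(x₁) + 2f(x₂) + ... + f(xₙ)]

x_0 = 0.5000, f(x_0) = 0.800000, coefficient = 1
x_1 = 0.7500, f(x_1) = 0.640000, coefficient = 2
x_2 = 1.0000, f(x_2) = 0.500000, coefficient = 2
x_3 = 1.2500, f(x_3) = 0.390244, coefficient = 2
x_4 = 1.5000, f(x_4) = 0.307692, coefficient = 2
x_5 = 1.7500, f(x_5) = 0.246154, coefficient = 1

I ≈ (0.250000/2) × 4.722026 = 0.590253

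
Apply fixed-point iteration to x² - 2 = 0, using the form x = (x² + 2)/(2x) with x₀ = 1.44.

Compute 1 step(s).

Equation: x² - 2 = 0
Fixed-point form: x = (x² + 2)/(2x)
x₀ = 1.44

x_1 = g(1.440000) = 1.414444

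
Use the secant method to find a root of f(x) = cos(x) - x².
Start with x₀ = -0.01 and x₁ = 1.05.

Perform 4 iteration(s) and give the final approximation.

f(x) = cos(x) - x²
x₀ = -0.01, x₁ = 1.05

Secant formula: x_{n+1} = x_n - f(x_n)(x_n - x_{n-1})/(f(x_n) - f(x_{n-1}))

Iteration 1:
  f(-0.010000) = 0.999850
  f(1.050000) = -0.604929
  x_2 = 1.050000 - (-0.604929)×(1.050000 - (-0.010000))/(-0.604929 - 0.999850)
       = 0.650428
Iteration 2:
  f(1.050000) = -0.604929
  f(0.650428) = 0.372768
  x_3 = 0.650428 - 0.372768×(0.650428 - 1.050000)/(0.372768 - (-0.604929))
       = 0.802773
Iteration 3:
  f(0.650428) = 0.372768
  f(0.802773) = 0.050269
  x_4 = 0.802773 - 0.050269×(0.802773 - 0.650428)/(0.050269 - 0.372768)
       = 0.826520
Iteration 4:
  f(0.802773) = 0.050269
  f(0.826520) = -0.005696
  x_5 = 0.826520 - (-0.005696)×(0.826520 - 0.802773)/(-0.005696 - 0.050269)
       = 0.824103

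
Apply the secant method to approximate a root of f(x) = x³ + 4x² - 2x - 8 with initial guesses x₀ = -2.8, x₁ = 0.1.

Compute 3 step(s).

f(x) = x³ + 4x² - 2x - 8
x₀ = -2.8, x₁ = 0.1

Secant formula: x_{n+1} = x_n - f(x_n)(x_n - x_{n-1})/(f(x_n) - f(x_{n-1}))

Iteration 1:
  f(-2.800000) = 7.008000
  f(0.100000) = -8.159000
  x_2 = 0.100000 - (-8.159000)×(0.100000 - (-2.800000))/(-8.159000 - 7.008000)
       = -1.460038
Iteration 2:
  f(0.100000) = -8.159000
  f(-1.460038) = 0.334543
  x_3 = -1.460038 - 0.334543×(-1.460038 - 0.100000)/(0.334543 - (-8.159000))
       = -1.398592
Iteration 3:
  f(-1.460038) = 0.334543
  f(-1.398592) = -0.114310
  x_4 = -1.398592 - (-0.114310)×(-1.398592 - (-1.460038))/(-0.114310 - 0.334543)
       = -1.414240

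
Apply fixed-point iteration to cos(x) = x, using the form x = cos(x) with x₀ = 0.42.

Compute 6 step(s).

Equation: cos(x) = x
Fixed-point form: x = cos(x)
x₀ = 0.42

x_1 = g(0.420000) = 0.913089
x_2 = g(0.913089) = 0.611304
x_3 = g(0.611304) = 0.818900
x_4 = g(0.818900) = 0.683025
x_5 = g(0.683025) = 0.775667
x_6 = g(0.775667) = 0.713954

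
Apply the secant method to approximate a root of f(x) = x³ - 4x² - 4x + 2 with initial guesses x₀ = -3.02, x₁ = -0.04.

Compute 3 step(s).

f(x) = x³ - 4x² - 4x + 2
x₀ = -3.02, x₁ = -0.04

Secant formula: x_{n+1} = x_n - f(x_n)(x_n - x_{n-1})/(f(x_n) - f(x_{n-1}))

Iteration 1:
  f(-3.020000) = -49.945208
  f(-0.040000) = 2.153536
  x_2 = -0.040000 - 2.153536×(-0.040000 - (-3.020000))/(2.153536 - (-49.945208))
       = -0.163180
Iteration 2:
  f(-0.040000) = 2.153536
  f(-0.163180) = 2.541865
  x_3 = -0.163180 - 2.541865×(-0.163180 - (-0.040000))/(2.541865 - 2.153536)
       = 0.643115
Iteration 3:
  f(-0.163180) = 2.541865
  f(0.643115) = -1.960856
  x_4 = 0.643115 - (-1.960856)×(0.643115 - (-0.163180))/(-1.960856 - 2.541865)
       = 0.291987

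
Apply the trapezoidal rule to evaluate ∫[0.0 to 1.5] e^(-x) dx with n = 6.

f(x) = e^(-x)
a = 0.0, b = 1.5, n = 6
h = (b - a)/n = 0.250000

Trapezoidal rule: (h/2)[f(x₀) + 2f(x₁) + 2f(x₂) + ... + f(xₙ)]

x_0 = 0.0000, f(x_0) = 1.000000, coefficient = 1
x_1 = 0.2500, f(x_1) = 0.778801, coefficient = 2
x_2 = 0.5000, f(x_2) = 0.606531, coefficient = 2
x_3 = 0.7500, f(x_3) = 0.472367, coefficient = 2
x_4 = 1.0000, f(x_4) = 0.367879, coefficient = 2
x_5 = 1.2500, f(x_5) = 0.286505, coefficient = 2
x_6 = 1.5000, f(x_6) = 0.223130, coefficient = 1

I ≈ (0.250000/2) × 6.247295 = 0.780912
Exact value: 0.776870
Error: 0.004042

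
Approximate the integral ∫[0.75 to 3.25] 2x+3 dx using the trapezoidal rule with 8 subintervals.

f(x) = 2x+3
a = 0.75, b = 3.25, n = 8
h = (b - a)/n = 0.312500

Trapezoidal rule: (h/2)[f(x₀) + 2f(x₁) + 2f(x₂) + ... + f(xₙ)]

x_0 = 0.7500, f(x_0) = 4.500000, coefficient = 1
x_1 = 1.0625, f(x_1) = 5.125000, coefficient = 2
x_2 = 1.3750, f(x_2) = 5.750000, coefficient = 2
x_3 = 1.6875, f(x_3) = 6.375000, coefficient = 2
x_4 = 2.0000, f(x_4) = 7.000000, coefficient = 2
x_5 = 2.3125, f(x_5) = 7.625000, coefficient = 2
x_6 = 2.6250, f(x_6) = 8.250000, coefficient = 2
x_7 = 2.9375, f(x_7) = 8.875000, coefficient = 2
x_8 = 3.2500, f(x_8) = 9.500000, coefficient = 1

I ≈ (0.312500/2) × 112.000000 = 17.500000
Exact value: 17.500000
Error: 0.000000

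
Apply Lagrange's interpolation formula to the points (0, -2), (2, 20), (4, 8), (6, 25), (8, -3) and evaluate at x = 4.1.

Lagrange interpolation formula:
P(x) = Σ yᵢ × Lᵢ(x)
where Lᵢ(x) = Π_{j≠i} (x - xⱼ)/(xᵢ - xⱼ)

L_0(4.1) = (4.1 - 2)/(0 - 2) × (4.1 - 4)/(0 - 4) × (4.1 - 6)/(0 - 6) × (4.1 - 8)/(0 - 8) = 0.004052
L_1(4.1) = (4.1 - 0)/(2 - 0) × (4.1 - 4)/(2 - 4) × (4.1 - 6)/(2 - 6) × (4.1 - 8)/(2 - 8) = -0.031647
L_2(4.1) = (4.1 - 0)/(4 - 0) × (4.1 - 2)/(4 - 2) × (4.1 - 6)/(4 - 6) × (4.1 - 8)/(4 - 8) = 0.996877
L_3(4.1) = (4.1 - 0)/(6 - 0) × (4.1 - 2)/(6 - 2) × (4.1 - 4)/(6 - 4) × (4.1 - 8)/(6 - 8) = 0.034978
L_4(4.1) = (4.1 - 0)/(8 - 0) × (4.1 - 2)/(8 - 2) × (4.1 - 4)/(8 - 4) × (4.1 - 6)/(8 - 6) = -0.004260

P(4.1) = (-2)×L_0(4.1) + 20×L_1(4.1) + 8×L_2(4.1) + 25×L_3(4.1) + (-3)×L_4(4.1)
P(4.1) = 8.221204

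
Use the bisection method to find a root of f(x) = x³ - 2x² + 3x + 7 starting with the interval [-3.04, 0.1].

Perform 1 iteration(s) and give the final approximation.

f(x) = x³ - 2x² + 3x + 7
Initial interval: [-3.04, 0.1]

Iteration 1:
  c_1 = (-3.040000 + 0.100000)/2 = -1.470000
  f(c_1) = f(-1.470000) = -4.908323
  f(a) × f(c) ≥ 0, new interval: [-1.470000, 0.100000]

After 1 iteration(s), the approximation is c_1 = -1.470000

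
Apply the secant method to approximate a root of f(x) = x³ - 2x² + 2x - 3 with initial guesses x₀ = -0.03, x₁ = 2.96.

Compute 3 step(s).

f(x) = x³ - 2x² + 2x - 3
x₀ = -0.03, x₁ = 2.96

Secant formula: x_{n+1} = x_n - f(x_n)(x_n - x_{n-1})/(f(x_n) - f(x_{n-1}))

Iteration 1:
  f(-0.030000) = -3.061827
  f(2.960000) = 11.331136
  x_2 = 2.960000 - 11.331136×(2.960000 - (-0.030000))/(11.331136 - (-3.061827))
       = 0.606065
Iteration 2:
  f(2.960000) = 11.331136
  f(0.606065) = -2.299883
  x_3 = 0.606065 - (-2.299883)×(0.606065 - 2.960000)/(-2.299883 - 11.331136)
       = 1.003231
Iteration 3:
  f(0.606065) = -2.299883
  f(1.003231) = -1.996759
  x_4 = 1.003231 - (-1.996759)×(1.003231 - 0.606065)/(-1.996759 - (-2.299883))
       = 3.619466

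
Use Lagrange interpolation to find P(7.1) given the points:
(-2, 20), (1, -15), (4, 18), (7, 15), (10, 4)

Lagrange interpolation formula:
P(x) = Σ yᵢ × Lᵢ(x)
where Lᵢ(x) = Π_{j≠i} (x - xⱼ)/(xᵢ - xⱼ)

L_0(7.1) = (7.1 - 1)/(-2 - 1) × (7.1 - 4)/(-2 - 4) × (7.1 - 7)/(-2 - 7) × (7.1 - 10)/(-2 - 10) = -0.002821
L_1(7.1) = (7.1 - (-2))/(1 - (-2)) × (7.1 - 4)/(1 - 4) × (7.1 - 7)/(1 - 7) × (7.1 - 10)/(1 - 10) = 0.016833
L_2(7.1) = (7.1 - (-2))/(4 - (-2)) × (7.1 - 1)/(4 - 1) × (7.1 - 7)/(4 - 7) × (7.1 - 10)/(4 - 10) = -0.049685
L_3(7.1) = (7.1 - (-2))/(7 - (-2)) × (7.1 - 1)/(7 - 1) × (7.1 - 4)/(7 - 4) × (7.1 - 10)/(7 - 10) = 1.026821
L_4(7.1) = (7.1 - (-2))/(10 - (-2)) × (7.1 - 1)/(10 - 1) × (7.1 - 4)/(10 - 4) × (7.1 - 7)/(10 - 7) = 0.008852

P(7.1) = 20×L_0(7.1) + (-15)×L_1(7.1) + 18×L_2(7.1) + 15×L_3(7.1) + 4×L_4(7.1)
P(7.1) = 14.234476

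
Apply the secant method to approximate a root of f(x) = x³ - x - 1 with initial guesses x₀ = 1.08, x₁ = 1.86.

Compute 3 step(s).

f(x) = x³ - x - 1
x₀ = 1.08, x₁ = 1.86

Secant formula: x_{n+1} = x_n - f(x_n)(x_n - x_{n-1})/(f(x_n) - f(x_{n-1}))

Iteration 1:
  f(1.080000) = -0.820288
  f(1.860000) = 3.574856
  x_2 = 1.860000 - 3.574856×(1.860000 - 1.080000)/(3.574856 - (-0.820288))
       = 1.225575
Iteration 2:
  f(1.860000) = 3.574856
  f(1.225575) = -0.384718
  x_3 = 1.225575 - (-0.384718)×(1.225575 - 1.860000)/(-0.384718 - 3.574856)
       = 1.287217
Iteration 3:
  f(1.225575) = -0.384718
  f(1.287217) = -0.154392
  x_4 = 1.287217 - (-0.154392)×(1.287217 - 1.225575)/(-0.154392 - (-0.384718))
       = 1.328536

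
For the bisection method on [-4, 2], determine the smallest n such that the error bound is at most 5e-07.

We need (b-a)/2^n ≤ 5e-07
(2 - (-4))/2^n ≤ 5e-07
6/2^n ≤ 5e-07
2^n ≥ 12000000
n ≥ log₂(12000000) = 23.52
n ≥ 24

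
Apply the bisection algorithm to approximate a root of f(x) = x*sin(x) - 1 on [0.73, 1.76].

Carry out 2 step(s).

f(x) = x*sin(x) - 1
Initial interval: [0.73, 1.76]

Iteration 1:
  c_1 = (0.730000 + 1.760000)/2 = 1.245000
  f(c_1) = f(1.245000) = 0.179508
  f(a) × f(c) < 0, new interval: [0.730000, 1.245000]
Iteration 2:
  c_2 = (0.730000 + 1.245000)/2 = 0.987500
  f(c_2) = f(0.987500) = -0.175782
  f(a) × f(c) ≥ 0, new interval: [0.987500, 1.245000]

After 2 iteration(s), the approximation is c_2 = 0.987500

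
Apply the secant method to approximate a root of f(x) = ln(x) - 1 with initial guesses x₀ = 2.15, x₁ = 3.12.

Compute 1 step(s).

f(x) = ln(x) - 1
x₀ = 2.15, x₁ = 3.12

Secant formula: x_{n+1} = x_n - f(x_n)(x_n - x_{n-1})/(f(x_n) - f(x_{n-1}))

Iteration 1:
  f(2.150000) = -0.234532
  f(3.120000) = 0.137833
  x_2 = 3.120000 - 0.137833×(3.120000 - 2.150000)/(0.137833 - (-0.234532))
       = 2.760949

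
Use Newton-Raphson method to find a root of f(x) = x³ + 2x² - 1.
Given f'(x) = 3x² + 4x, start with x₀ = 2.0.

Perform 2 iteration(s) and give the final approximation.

f(x) = x³ + 2x² - 1
f'(x) = 3x² + 4x
x₀ = 2.0

Newton-Raphson formula: x_{n+1} = x_n - f(x_n)/f'(x_n)

Iteration 1:
  f(2.000000) = 15.000000
  f'(2.000000) = 20.000000
  x_1 = 2.000000 - 15.000000/20.000000 = 1.250000
Iteration 2:
  f(1.250000) = 4.078125
  f'(1.250000) = 9.687500
  x_2 = 1.250000 - 4.078125/9.687500 = 0.829032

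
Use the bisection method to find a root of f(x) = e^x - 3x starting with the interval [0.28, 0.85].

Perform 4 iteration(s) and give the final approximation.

f(x) = e^x - 3x
Initial interval: [0.28, 0.85]

Iteration 1:
  c_1 = (0.280000 + 0.850000)/2 = 0.565000
  f(c_1) = f(0.565000) = 0.064448
  f(a) × f(c) ≥ 0, new interval: [0.565000, 0.850000]
Iteration 2:
  c_2 = (0.565000 + 0.850000)/2 = 0.707500
  f(c_2) = f(0.707500) = -0.093587
  f(a) × f(c) < 0, new interval: [0.565000, 0.707500]
Iteration 3:
  c_3 = (0.565000 + 0.707500)/2 = 0.636250
  f(c_3) = f(0.636250) = -0.019368
  f(a) × f(c) < 0, new interval: [0.565000, 0.636250]
Iteration 4:
  c_4 = (0.565000 + 0.636250)/2 = 0.600625
  f(c_4) = f(0.600625) = 0.021383
  f(a) × f(c) ≥ 0, new interval: [0.600625, 0.636250]

After 4 iteration(s), the approximation is c_4 = 0.600625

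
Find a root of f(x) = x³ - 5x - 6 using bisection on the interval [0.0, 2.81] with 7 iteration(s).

f(x) = x³ - 5x - 6
Initial interval: [0.0, 2.81]

Iteration 1:
  c_1 = (0.000000 + 2.810000)/2 = 1.405000
  f(c_1) = f(1.405000) = -10.251495
  f(a) × f(c) ≥ 0, new interval: [1.405000, 2.810000]
Iteration 2:
  c_2 = (1.405000 + 2.810000)/2 = 2.107500
  f(c_2) = f(2.107500) = -7.176920
  f(a) × f(c) ≥ 0, new interval: [2.107500, 2.810000]
Iteration 3:
  c_3 = (2.107500 + 2.810000)/2 = 2.458750
  f(c_3) = f(2.458750) = -3.429496
  f(a) × f(c) ≥ 0, new interval: [2.458750, 2.810000]
Iteration 4:
  c_4 = (2.458750 + 2.810000)/2 = 2.634375
  f(c_4) = f(2.634375) = -0.889493
  f(a) × f(c) ≥ 0, new interval: [2.634375, 2.810000]
Iteration 5:
  c_5 = (2.634375 + 2.810000)/2 = 2.722188
  f(c_5) = f(2.722188) = 0.561302
  f(a) × f(c) < 0, new interval: [2.634375, 2.722188]
Iteration 6:
  c_6 = (2.634375 + 2.722188)/2 = 2.678281
  f(c_6) = f(2.678281) = -0.179585
  f(a) × f(c) ≥ 0, new interval: [2.678281, 2.722188]
Iteration 7:
  c_7 = (2.678281 + 2.722188)/2 = 2.700234
  f(c_7) = f(2.700234) = 0.186954
  f(a) × f(c) < 0, new interval: [2.678281, 2.700234]

After 7 iteration(s), the approximation is c_7 = 2.700234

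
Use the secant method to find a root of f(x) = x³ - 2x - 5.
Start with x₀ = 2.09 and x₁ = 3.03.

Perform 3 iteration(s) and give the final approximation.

f(x) = x³ - 2x - 5
x₀ = 2.09, x₁ = 3.03

Secant formula: x_{n+1} = x_n - f(x_n)(x_n - x_{n-1})/(f(x_n) - f(x_{n-1}))

Iteration 1:
  f(2.090000) = -0.050671
  f(3.030000) = 16.758127
  x_2 = 3.030000 - 16.758127×(3.030000 - 2.090000)/(16.758127 - (-0.050671))
       = 2.092834
Iteration 2:
  f(3.030000) = 16.758127
  f(2.092834) = -0.019155
  x_3 = 2.092834 - (-0.019155)×(2.092834 - 3.030000)/(-0.019155 - 16.758127)
       = 2.093904
Iteration 3:
  f(2.092834) = -0.019155
  f(2.093904) = -0.007228
  x_4 = 2.093904 - (-0.007228)×(2.093904 - 2.092834)/(-0.007228 - (-0.019155))
       = 2.094552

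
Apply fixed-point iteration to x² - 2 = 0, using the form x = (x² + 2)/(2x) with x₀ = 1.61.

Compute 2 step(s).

Equation: x² - 2 = 0
Fixed-point form: x = (x² + 2)/(2x)
x₀ = 1.61

x_1 = g(1.610000) = 1.426118
x_2 = g(1.426118) = 1.414263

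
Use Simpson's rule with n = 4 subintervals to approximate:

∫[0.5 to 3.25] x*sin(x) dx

f(x) = x*sin(x)
a = 0.5, b = 3.25, n = 4
h = (b - a)/n = 0.687500

Simpson's rule: (h/3)[f(x₀) + 4f(x₁) + 2f(x₂) + ... + f(xₙ)]

x_0 = 0.5000, f(x_0) = 0.239713, coefficient = 1
x_1 = 1.1875, f(x_1) = 1.101331, coefficient = 4
x_2 = 1.8750, f(x_2) = 1.788911, coefficient = 2
x_3 = 2.5625, f(x_3) = 1.402366, coefficient = 4
x_4 = 3.2500, f(x_4) = -0.351634, coefficient = 1

I ≈ (0.687500/3) × 13.480689 = 3.089325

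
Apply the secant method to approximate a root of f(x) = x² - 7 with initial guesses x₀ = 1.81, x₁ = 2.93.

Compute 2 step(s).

f(x) = x² - 7
x₀ = 1.81, x₁ = 2.93

Secant formula: x_{n+1} = x_n - f(x_n)(x_n - x_{n-1})/(f(x_n) - f(x_{n-1}))

Iteration 1:
  f(1.810000) = -3.723900
  f(2.930000) = 1.584900
  x_2 = 2.930000 - 1.584900×(2.930000 - 1.810000)/(1.584900 - (-3.723900))
       = 2.595633
Iteration 2:
  f(2.930000) = 1.584900
  f(2.595633) = -0.262690
  x_3 = 2.595633 - (-0.262690)×(2.595633 - 2.930000)/(-0.262690 - 1.584900)
       = 2.643173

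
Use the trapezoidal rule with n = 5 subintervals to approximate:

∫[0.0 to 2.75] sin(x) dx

f(x) = sin(x)
a = 0.0, b = 2.75, n = 5
h = (b - a)/n = 0.550000

Trapezoidal rule: (h/2)[f(x₀) + 2f(x₁) + 2f(x₂) + ... + f(xₙ)]

x_0 = 0.0000, f(x_0) = 0.000000, coefficient = 1
x_1 = 0.5500, f(x_1) = 0.522687, coefficient = 2
x_2 = 1.1000, f(x_2) = 0.891207, coefficient = 2
x_3 = 1.6500, f(x_3) = 0.996865, coefficient = 2
x_4 = 2.2000, f(x_4) = 0.808496, coefficient = 2
x_5 = 2.7500, f(x_5) = 0.381661, coefficient = 1

I ≈ (0.550000/2) × 6.820173 = 1.875548
Exact value: 1.924302
Error: 0.048755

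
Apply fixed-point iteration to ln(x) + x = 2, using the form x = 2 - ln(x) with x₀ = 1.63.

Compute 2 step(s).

Equation: ln(x) + x = 2
Fixed-point form: x = 2 - ln(x)
x₀ = 1.63

x_1 = g(1.630000) = 1.511420
x_2 = g(1.511420) = 1.586950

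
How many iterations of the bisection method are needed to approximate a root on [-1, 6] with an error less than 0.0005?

We need (b-a)/2^n ≤ 0.0005
(6 - (-1))/2^n ≤ 0.0005
7/2^n ≤ 0.0005
2^n ≥ 14000
n ≥ log₂(14000) = 13.77
n ≥ 14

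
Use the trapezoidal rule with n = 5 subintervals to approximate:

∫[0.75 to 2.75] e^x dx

f(x) = e^x
a = 0.75, b = 2.75, n = 5
h = (b - a)/n = 0.400000

Trapezoidal rule: (h/2)[f(x₀) + 2f(x₁) + 2f(x₂) + ... + f(xₙ)]

x_0 = 0.7500, f(x_0) = 2.117000, coefficient = 1
x_1 = 1.1500, f(x_1) = 3.158193, coefficient = 2
x_2 = 1.5500, f(x_2) = 4.711470, coefficient = 2
x_3 = 1.9500, f(x_3) = 7.028688, coefficient = 2
x_4 = 2.3500, f(x_4) = 10.485570, coefficient = 2
x_5 = 2.7500, f(x_5) = 15.642632, coefficient = 1

I ≈ (0.400000/2) × 68.527473 = 13.705495
Exact value: 13.525632
Error: 0.179863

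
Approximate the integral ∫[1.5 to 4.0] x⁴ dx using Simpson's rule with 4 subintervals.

f(x) = x⁴
a = 1.5, b = 4.0, n = 4
h = (b - a)/n = 0.625000

Simpson's rule: (h/3)[f(x₀) + 4f(x₁) + 2f(x₂) + ... + f(xₙ)]

x_0 = 1.5000, f(x_0) = 5.062500, coefficient = 1
x_1 = 2.1250, f(x_1) = 20.390869, coefficient = 4
x_2 = 2.7500, f(x_2) = 57.191406, coefficient = 2
x_3 = 3.3750, f(x_3) = 129.746338, coefficient = 4
x_4 = 4.0000, f(x_4) = 256.000000, coefficient = 1

I ≈ (0.625000/3) × 975.994141 = 203.332113
Exact value: 203.281250
Error: 0.050863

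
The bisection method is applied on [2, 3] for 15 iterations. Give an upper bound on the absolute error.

Bisection error bound: |error| ≤ (b-a)/2^n
|error| ≤ (3 - 2)/2^15 = 1/2^15
|error| ≤ 0.0000305176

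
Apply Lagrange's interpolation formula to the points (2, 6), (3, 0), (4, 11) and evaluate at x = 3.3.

Lagrange interpolation formula:
P(x) = Σ yᵢ × Lᵢ(x)
where Lᵢ(x) = Π_{j≠i} (x - xⱼ)/(xᵢ - xⱼ)

L_0(3.3) = (3.3 - 3)/(2 - 3) × (3.3 - 4)/(2 - 4) = -0.105000
L_1(3.3) = (3.3 - 2)/(3 - 2) × (3.3 - 4)/(3 - 4) = 0.910000
L_2(3.3) = (3.3 - 2)/(4 - 2) × (3.3 - 3)/(4 - 3) = 0.195000

P(3.3) = 6×L_0(3.3) + 0×L_1(3.3) + 11×L_2(3.3)
P(3.3) = 1.515000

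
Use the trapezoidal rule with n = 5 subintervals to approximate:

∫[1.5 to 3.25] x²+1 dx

f(x) = x²+1
a = 1.5, b = 3.25, n = 5
h = (b - a)/n = 0.350000

Trapezoidal rule: (h/2)[f(x₀) + 2f(x₁) + 2f(x₂) + ... + f(xₙ)]

x_0 = 1.5000, f(x_0) = 3.250000, coefficient = 1
x_1 = 1.8500, f(x_1) = 4.422500, coefficient = 2
x_2 = 2.2000, f(x_2) = 5.840000, coefficient = 2
x_3 = 2.5500, f(x_3) = 7.502500, coefficient = 2
x_4 = 2.9000, f(x_4) = 9.410000, coefficient = 2
x_5 = 3.2500, f(x_5) = 11.562500, coefficient = 1

I ≈ (0.350000/2) × 69.162500 = 12.103437
Exact value: 12.067708
Error: 0.035729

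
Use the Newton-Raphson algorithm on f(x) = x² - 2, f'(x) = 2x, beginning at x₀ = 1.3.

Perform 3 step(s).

f(x) = x² - 2
f'(x) = 2x
x₀ = 1.3

Newton-Raphson formula: x_{n+1} = x_n - f(x_n)/f'(x_n)

Iteration 1:
  f(1.300000) = -0.310000
  f'(1.300000) = 2.600000
  x_1 = 1.300000 - (-0.310000)/2.600000 = 1.419231
Iteration 2:
  f(1.419231) = 0.014216
  f'(1.419231) = 2.838462
  x_2 = 1.419231 - 0.014216/2.838462 = 1.414222
Iteration 3:
  f(1.414222) = 0.000025
  f'(1.414222) = 2.828445
  x_3 = 1.414222 - 0.000025/2.828445 = 1.414214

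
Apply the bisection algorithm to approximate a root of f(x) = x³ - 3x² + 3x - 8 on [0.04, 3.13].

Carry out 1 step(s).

f(x) = x³ - 3x² + 3x - 8
Initial interval: [0.04, 3.13]

Iteration 1:
  c_1 = (0.040000 + 3.130000)/2 = 1.585000
  f(c_1) = f(1.585000) = -6.799798
  f(a) × f(c) ≥ 0, new interval: [1.585000, 3.130000]

After 1 iteration(s), the approximation is c_1 = 1.585000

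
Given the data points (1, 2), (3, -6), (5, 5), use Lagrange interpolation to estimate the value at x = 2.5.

Lagrange interpolation formula:
P(x) = Σ yᵢ × Lᵢ(x)
where Lᵢ(x) = Π_{j≠i} (x - xⱼ)/(xᵢ - xⱼ)

L_0(2.5) = (2.5 - 3)/(1 - 3) × (2.5 - 5)/(1 - 5) = 0.156250
L_1(2.5) = (2.5 - 1)/(3 - 1) × (2.5 - 5)/(3 - 5) = 0.937500
L_2(2.5) = (2.5 - 1)/(5 - 1) × (2.5 - 3)/(5 - 3) = -0.093750

P(2.5) = 2×L_0(2.5) + (-6)×L_1(2.5) + 5×L_2(2.5)
P(2.5) = -5.781250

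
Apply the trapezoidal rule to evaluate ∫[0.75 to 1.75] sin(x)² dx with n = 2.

f(x) = sin(x)²
a = 0.75, b = 1.75, n = 2
h = (b - a)/n = 0.500000

Trapezoidal rule: (h/2)[f(x₀) + 2f(x₁) + 2f(x₂) + ... + f(xₙ)]

x_0 = 0.7500, f(x_0) = 0.464631, coefficient = 1
x_1 = 1.2500, f(x_1) = 0.900572, coefficient = 2
x_2 = 1.7500, f(x_2) = 0.968228, coefficient = 1

I ≈ (0.500000/2) × 3.234003 = 0.808501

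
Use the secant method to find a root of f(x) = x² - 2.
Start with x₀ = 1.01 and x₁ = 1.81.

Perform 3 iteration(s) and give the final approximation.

f(x) = x² - 2
x₀ = 1.01, x₁ = 1.81

Secant formula: x_{n+1} = x_n - f(x_n)(x_n - x_{n-1})/(f(x_n) - f(x_{n-1}))

Iteration 1:
  f(1.010000) = -0.979900
  f(1.810000) = 1.276100
  x_2 = 1.810000 - 1.276100×(1.810000 - 1.010000)/(1.276100 - (-0.979900))
       = 1.357482
Iteration 2:
  f(1.810000) = 1.276100
  f(1.357482) = -0.157242
  x_3 = 1.357482 - (-0.157242)×(1.357482 - 1.810000)/(-0.157242 - 1.276100)
       = 1.407125
Iteration 3:
  f(1.357482) = -0.157242
  f(1.407125) = -0.020000
  x_4 = 1.407125 - (-0.020000)×(1.407125 - 1.357482)/(-0.020000 - (-0.157242))
       = 1.414359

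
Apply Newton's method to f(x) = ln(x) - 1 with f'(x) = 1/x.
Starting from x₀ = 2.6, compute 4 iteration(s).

f(x) = ln(x) - 1
f'(x) = 1/x
x₀ = 2.6

Newton-Raphson formula: x_{n+1} = x_n - f(x_n)/f'(x_n)

Iteration 1:
  f(2.600000) = -0.044489
  f'(2.600000) = 0.384615
  x_1 = 2.600000 - (-0.044489)/0.384615 = 2.715670
Iteration 2:
  f(2.715670) = -0.000961
  f'(2.715670) = 0.368233
  x_2 = 2.715670 - (-0.000961)/0.368233 = 2.718281
Iteration 3:
  f(2.718281) = 0.000000
  f'(2.718281) = 0.367880
  x_3 = 2.718281 - 0.000000/0.367880 = 2.718282
Iteration 4:
  f(2.718282) = 0.000000
  f'(2.718282) = 0.367879
  x_4 = 2.718282 - 0.000000/0.367879 = 2.718282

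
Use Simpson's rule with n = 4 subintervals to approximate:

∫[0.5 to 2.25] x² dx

f(x) = x²
a = 0.5, b = 2.25, n = 4
h = (b - a)/n = 0.437500

Simpson's rule: (h/3)[f(x₀) + 4f(x₁) + 2f(x₂) + ... + f(xₙ)]

x_0 = 0.5000, f(x_0) = 0.250000, coefficient = 1
x_1 = 0.9375, f(x_1) = 0.878906, coefficient = 4
x_2 = 1.3750, f(x_2) = 1.890625, coefficient = 2
x_3 = 1.8125, f(x_3) = 3.285156, coefficient = 4
x_4 = 2.2500, f(x_4) = 5.062500, coefficient = 1

I ≈ (0.437500/3) × 25.750000 = 3.755208
Exact value: 3.755208
Error: 0.000000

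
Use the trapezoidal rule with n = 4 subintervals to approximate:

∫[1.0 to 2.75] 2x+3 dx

f(x) = 2x+3
a = 1.0, b = 2.75, n = 4
h = (b - a)/n = 0.437500

Trapezoidal rule: (h/2)[f(x₀) + 2f(x₁) + 2f(x₂) + ... + f(xₙ)]

x_0 = 1.0000, f(x_0) = 5.000000, coefficient = 1
x_1 = 1.4375, f(x_1) = 5.875000, coefficient = 2
x_2 = 1.8750, f(x_2) = 6.750000, coefficient = 2
x_3 = 2.3125, f(x_3) = 7.625000, coefficient = 2
x_4 = 2.7500, f(x_4) = 8.500000, coefficient = 1

I ≈ (0.437500/2) × 54.000000 = 11.812500
Exact value: 11.812500
Error: 0.000000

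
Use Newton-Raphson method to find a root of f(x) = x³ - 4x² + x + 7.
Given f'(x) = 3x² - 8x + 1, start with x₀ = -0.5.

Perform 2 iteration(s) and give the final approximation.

f(x) = x³ - 4x² + x + 7
f'(x) = 3x² - 8x + 1
x₀ = -0.5

Newton-Raphson formula: x_{n+1} = x_n - f(x_n)/f'(x_n)

Iteration 1:
  f(-0.500000) = 5.375000
  f'(-0.500000) = 5.750000
  x_1 = -0.500000 - 5.375000/5.750000 = -1.434783
Iteration 2:
  f(-1.434783) = -5.622832
  f'(-1.434783) = 18.654064
  x_2 = -1.434783 - (-5.622832)/18.654064 = -1.133356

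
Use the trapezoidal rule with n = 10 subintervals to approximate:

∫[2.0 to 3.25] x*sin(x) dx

f(x) = x*sin(x)
a = 2.0, b = 3.25, n = 10
h = (b - a)/n = 0.125000

Trapezoidal rule: (h/2)[f(x₀) + 2f(x₁) + 2f(x₂) + ... + f(xₙ)]

x_0 = 2.0000, f(x_0) = 1.818595, coefficient = 1
x_1 = 2.1250, f(x_1) = 1.806930, coefficient = 2
x_2 = 2.2500, f(x_2) = 1.750665, coefficient = 2
x_3 = 2.3750, f(x_3) = 1.647502, coefficient = 2
x_4 = 2.5000, f(x_4) = 1.496180, coefficient = 2
x_5 = 2.6250, f(x_5) = 1.296541, coefficient = 2
x_6 = 2.7500, f(x_6) = 1.049568, coefficient = 2
x_7 = 2.8750, f(x_7) = 0.757407, coefficient = 2
x_8 = 3.0000, f(x_8) = 0.423360, coefficient = 2
x_9 = 3.1250, f(x_9) = 0.051850, coefficient = 2
x_10 = 3.2500, f(x_10) = -0.351634, coefficient = 1

I ≈ (0.125000/2) × 22.026965 = 1.376685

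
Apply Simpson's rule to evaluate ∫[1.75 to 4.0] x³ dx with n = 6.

f(x) = x³
a = 1.75, b = 4.0, n = 6
h = (b - a)/n = 0.375000

Simpson's rule: (h/3)[f(x₀) + 4f(x₁) + 2f(x₂) + ... + f(xₙ)]

x_0 = 1.7500, f(x_0) = 5.359375, coefficient = 1
x_1 = 2.1250, f(x_1) = 9.595703, coefficient = 4
x_2 = 2.5000, f(x_2) = 15.625000, coefficient = 2
x_3 = 2.8750, f(x_3) = 23.763672, coefficient = 4
x_4 = 3.2500, f(x_4) = 34.328125, coefficient = 2
x_5 = 3.6250, f(x_5) = 47.634766, coefficient = 4
x_6 = 4.0000, f(x_6) = 64.000000, coefficient = 1

I ≈ (0.375000/3) × 493.242188 = 61.655273
Exact value: 61.655273
Error: 0.000000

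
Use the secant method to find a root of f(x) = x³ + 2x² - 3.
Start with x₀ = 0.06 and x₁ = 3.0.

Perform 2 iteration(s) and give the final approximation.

f(x) = x³ + 2x² - 3
x₀ = 0.06, x₁ = 3.0

Secant formula: x_{n+1} = x_n - f(x_n)(x_n - x_{n-1})/(f(x_n) - f(x_{n-1}))

Iteration 1:
  f(0.060000) = -2.992584
  f(3.000000) = 42.000000
  x_2 = 3.000000 - 42.000000×(3.000000 - 0.060000)/(42.000000 - (-2.992584))
       = 0.255548
Iteration 2:
  f(3.000000) = 42.000000
  f(0.255548) = -2.852702
  x_3 = 0.255548 - (-2.852702)×(0.255548 - 3.000000)/(-2.852702 - 42.000000)
       = 0.430099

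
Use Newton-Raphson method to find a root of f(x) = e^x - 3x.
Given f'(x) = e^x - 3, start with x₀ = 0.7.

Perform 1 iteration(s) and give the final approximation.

f(x) = e^x - 3x
f'(x) = e^x - 3
x₀ = 0.7

Newton-Raphson formula: x_{n+1} = x_n - f(x_n)/f'(x_n)

Iteration 1:
  f(0.700000) = -0.086247
  f'(0.700000) = -0.986247
  x_1 = 0.700000 - (-0.086247)/(-0.986247) = 0.612550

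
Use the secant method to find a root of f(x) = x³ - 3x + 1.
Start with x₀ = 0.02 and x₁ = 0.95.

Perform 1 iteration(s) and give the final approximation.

f(x) = x³ - 3x + 1
x₀ = 0.02, x₁ = 0.95

Secant formula: x_{n+1} = x_n - f(x_n)(x_n - x_{n-1})/(f(x_n) - f(x_{n-1}))

Iteration 1:
  f(0.020000) = 0.940008
  f(0.950000) = -0.992625
  x_2 = 0.950000 - (-0.992625)×(0.950000 - 0.020000)/(-0.992625 - 0.940008)
       = 0.472340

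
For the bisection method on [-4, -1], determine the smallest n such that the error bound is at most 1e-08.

We need (b-a)/2^n ≤ 1e-08
(-1 - (-4))/2^n ≤ 1e-08
3/2^n ≤ 1e-08
2^n ≥ 300000000
n ≥ log₂(300000000) = 28.16
n ≥ 29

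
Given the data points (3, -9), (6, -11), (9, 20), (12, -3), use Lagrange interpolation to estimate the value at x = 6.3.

Lagrange interpolation formula:
P(x) = Σ yᵢ × Lᵢ(x)
where Lᵢ(x) = Π_{j≠i} (x - xⱼ)/(xᵢ - xⱼ)

L_0(6.3) = (6.3 - 6)/(3 - 6) × (6.3 - 9)/(3 - 9) × (6.3 - 12)/(3 - 12) = -0.028500
L_1(6.3) = (6.3 - 3)/(6 - 3) × (6.3 - 9)/(6 - 9) × (6.3 - 12)/(6 - 12) = 0.940500
L_2(6.3) = (6.3 - 3)/(9 - 3) × (6.3 - 6)/(9 - 6) × (6.3 - 12)/(9 - 12) = 0.104500
L_3(6.3) = (6.3 - 3)/(12 - 3) × (6.3 - 6)/(12 - 6) × (6.3 - 9)/(12 - 9) = -0.016500

P(6.3) = (-9)×L_0(6.3) + (-11)×L_1(6.3) + 20×L_2(6.3) + (-3)×L_3(6.3)
P(6.3) = -7.949500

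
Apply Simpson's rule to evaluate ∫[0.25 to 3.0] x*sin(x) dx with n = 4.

f(x) = x*sin(x)
a = 0.25, b = 3.0, n = 4
h = (b - a)/n = 0.687500

Simpson's rule: (h/3)[f(x₀) + 4f(x₁) + 2f(x₂) + ... + f(xₙ)]

x_0 = 0.2500, f(x_0) = 0.061851, coefficient = 1
x_1 = 0.9375, f(x_1) = 0.755701, coefficient = 4
x_2 = 1.6250, f(x_2) = 1.622613, coefficient = 2
x_3 = 2.3125, f(x_3) = 1.705050, coefficient = 4
x_4 = 3.0000, f(x_4) = 0.423360, coefficient = 1

I ≈ (0.687500/3) × 13.573440 = 3.110580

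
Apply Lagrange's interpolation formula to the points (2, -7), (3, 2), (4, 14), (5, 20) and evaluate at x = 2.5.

Lagrange interpolation formula:
P(x) = Σ yᵢ × Lᵢ(x)
where Lᵢ(x) = Π_{j≠i} (x - xⱼ)/(xᵢ - xⱼ)

L_0(2.5) = (2.5 - 3)/(2 - 3) × (2.5 - 4)/(2 - 4) × (2.5 - 5)/(2 - 5) = 0.312500
L_1(2.5) = (2.5 - 2)/(3 - 2) × (2.5 - 4)/(3 - 4) × (2.5 - 5)/(3 - 5) = 0.937500
L_2(2.5) = (2.5 - 2)/(4 - 2) × (2.5 - 3)/(4 - 3) × (2.5 - 5)/(4 - 5) = -0.312500
L_3(2.5) = (2.5 - 2)/(5 - 2) × (2.5 - 3)/(5 - 3) × (2.5 - 4)/(5 - 4) = 0.062500

P(2.5) = (-7)×L_0(2.5) + 2×L_1(2.5) + 14×L_2(2.5) + 20×L_3(2.5)
P(2.5) = -3.437500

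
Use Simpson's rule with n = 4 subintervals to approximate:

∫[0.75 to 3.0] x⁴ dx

f(x) = x⁴
a = 0.75, b = 3.0, n = 4
h = (b - a)/n = 0.562500

Simpson's rule: (h/3)[f(x₀) + 4f(x₁) + 2f(x₂) + ... + f(xₙ)]

x_0 = 0.7500, f(x_0) = 0.316406, coefficient = 1
x_1 = 1.3125, f(x_1) = 2.967545, coefficient = 4
x_2 = 1.8750, f(x_2) = 12.359619, coefficient = 2
x_3 = 2.4375, f(x_3) = 35.300308, coefficient = 4
x_4 = 3.0000, f(x_4) = 81.000000, coefficient = 1

I ≈ (0.562500/3) × 259.107056 = 48.582573
Exact value: 48.552539
Error: 0.030034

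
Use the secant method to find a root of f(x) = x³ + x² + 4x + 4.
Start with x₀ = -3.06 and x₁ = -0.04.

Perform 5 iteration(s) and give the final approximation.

f(x) = x³ + x² + 4x + 4
x₀ = -3.06, x₁ = -0.04

Secant formula: x_{n+1} = x_n - f(x_n)(x_n - x_{n-1})/(f(x_n) - f(x_{n-1}))

Iteration 1:
  f(-3.060000) = -27.529016
  f(-0.040000) = 3.841536
  x_2 = -0.040000 - 3.841536×(-0.040000 - (-3.060000))/(3.841536 - (-27.529016))
       = -0.409819
Iteration 2:
  f(-0.040000) = 3.841536
  f(-0.409819) = 2.459844
  x_3 = -0.409819 - 2.459844×(-0.409819 - (-0.040000))/(2.459844 - 3.841536)
       = -1.068214
Iteration 3:
  f(-0.409819) = 2.459844
  f(-1.068214) = -0.350693
  x_4 = -1.068214 - (-0.350693)×(-1.068214 - (-0.409819))/(-0.350693 - 2.459844)
       = -0.986061
Iteration 4:
  f(-1.068214) = -0.350693
  f(-0.986061) = 0.069310
  x_5 = -0.986061 - 0.069310×(-0.986061 - (-1.068214))/(0.069310 - (-0.350693))
       = -0.999618
Iteration 5:
  f(-0.986061) = 0.069310
  f(-0.999618) = 0.001910
  x_6 = -0.999618 - 0.001910×(-0.999618 - (-0.986061))/(0.001910 - 0.069310)
       = -1.000002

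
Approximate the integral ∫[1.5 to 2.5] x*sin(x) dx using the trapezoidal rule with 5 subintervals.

f(x) = x*sin(x)
a = 1.5, b = 2.5, n = 5
h = (b - a)/n = 0.200000

Trapezoidal rule: (h/2)[f(x₀) + 2f(x₁) + 2f(x₂) + ... + f(xₙ)]

x_0 = 1.5000, f(x_0) = 1.496242, coefficient = 1
x_1 = 1.7000, f(x_1) = 1.685830, coefficient = 2
x_2 = 1.9000, f(x_2) = 1.797970, coefficient = 2
x_3 = 2.1000, f(x_3) = 1.812740, coefficient = 2
x_4 = 2.3000, f(x_4) = 1.715122, coefficient = 2
x_5 = 2.5000, f(x_5) = 1.496180, coefficient = 1

I ≈ (0.200000/2) × 17.015747 = 1.701575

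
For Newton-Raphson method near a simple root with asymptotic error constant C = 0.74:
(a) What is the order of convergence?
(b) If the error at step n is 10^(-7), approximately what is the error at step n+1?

(a) Newton-Raphson has quadratic (order 2) convergence near simple roots.
    This means |e_{n+1}| ≈ C|e_n|².

(b) With |e_n| = 10^(-7) and C = 0.74:
    |e_{n+1}| ≈ 0.74 × (10^(-7))² = 0.74 × 10^(-14)

(a) 2 (quadratic); (b) |e_{n+1}| ≈ 7.400e-15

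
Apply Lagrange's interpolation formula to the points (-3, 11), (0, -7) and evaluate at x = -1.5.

Lagrange interpolation formula:
P(x) = Σ yᵢ × Lᵢ(x)
where Lᵢ(x) = Π_{j≠i} (x - xⱼ)/(xᵢ - xⱼ)

L_0(-1.5) = (-1.5 - 0)/(-3 - 0) = 0.500000
L_1(-1.5) = (-1.5 - (-3))/(0 - (-3)) = 0.500000

P(-1.5) = 11×L_0(-1.5) + (-7)×L_1(-1.5)
P(-1.5) = 2.000000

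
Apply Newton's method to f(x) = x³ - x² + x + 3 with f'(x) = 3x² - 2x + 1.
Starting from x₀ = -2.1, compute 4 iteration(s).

f(x) = x³ - x² + x + 3
f'(x) = 3x² - 2x + 1
x₀ = -2.1

Newton-Raphson formula: x_{n+1} = x_n - f(x_n)/f'(x_n)

Iteration 1:
  f(-2.100000) = -12.771000
  f'(-2.100000) = 18.430000
  x_1 = -2.100000 - (-12.771000)/18.430000 = -1.407054
Iteration 2:
  f(-1.407054) = -3.172539
  f'(-1.407054) = 9.753508
  x_2 = -1.407054 - (-3.172539)/9.753508 = -1.081782
Iteration 3:
  f(-1.081782) = -0.517993
  f'(-1.081782) = 6.674322
  x_3 = -1.081782 - (-0.517993)/6.674322 = -1.004172
Iteration 4:
  f(-1.004172) = -0.025103
  f'(-1.004172) = 6.033431
  x_4 = -1.004172 - (-0.025103)/6.033431 = -1.000012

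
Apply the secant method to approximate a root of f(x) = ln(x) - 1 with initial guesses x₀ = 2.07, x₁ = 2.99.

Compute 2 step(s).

f(x) = ln(x) - 1
x₀ = 2.07, x₁ = 2.99

Secant formula: x_{n+1} = x_n - f(x_n)(x_n - x_{n-1})/(f(x_n) - f(x_{n-1}))

Iteration 1:
  f(2.070000) = -0.272451
  f(2.990000) = 0.095273
  x_2 = 2.990000 - 0.095273×(2.990000 - 2.070000)/(0.095273 - (-0.272451))
       = 2.751638
Iteration 2:
  f(2.990000) = 0.095273
  f(2.751638) = 0.012196
  x_3 = 2.751638 - 0.012196×(2.751638 - 2.990000)/(0.012196 - 0.095273)
       = 2.716645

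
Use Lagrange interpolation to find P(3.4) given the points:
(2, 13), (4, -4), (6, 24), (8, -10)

Lagrange interpolation formula:
P(x) = Σ yᵢ × Lᵢ(x)
where Lᵢ(x) = Π_{j≠i} (x - xⱼ)/(xᵢ - xⱼ)

L_0(3.4) = (3.4 - 4)/(2 - 4) × (3.4 - 6)/(2 - 6) × (3.4 - 8)/(2 - 8) = 0.149500
L_1(3.4) = (3.4 - 2)/(4 - 2) × (3.4 - 6)/(4 - 6) × (3.4 - 8)/(4 - 8) = 1.046500
L_2(3.4) = (3.4 - 2)/(6 - 2) × (3.4 - 4)/(6 - 4) × (3.4 - 8)/(6 - 8) = -0.241500
L_3(3.4) = (3.4 - 2)/(8 - 2) × (3.4 - 4)/(8 - 4) × (3.4 - 6)/(8 - 6) = 0.045500

P(3.4) = 13×L_0(3.4) + (-4)×L_1(3.4) + 24×L_2(3.4) + (-10)×L_3(3.4)
P(3.4) = -8.493500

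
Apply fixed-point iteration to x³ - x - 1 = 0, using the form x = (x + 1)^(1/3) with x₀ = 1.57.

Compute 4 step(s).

Equation: x³ - x - 1 = 0
Fixed-point form: x = (x + 1)^(1/3)
x₀ = 1.57

x_1 = g(1.570000) = 1.369760
x_2 = g(1.369760) = 1.333219
x_3 = g(1.333219) = 1.326331
x_4 = g(1.326331) = 1.325024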